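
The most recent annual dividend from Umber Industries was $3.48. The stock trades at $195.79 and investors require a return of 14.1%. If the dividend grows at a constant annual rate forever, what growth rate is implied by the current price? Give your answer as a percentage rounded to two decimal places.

P = D₀(1+g)/(r−g) ⇒ P(r−g) = D₀(1+g) ⇒ g(P+D₀) = P·r − D₀
g = (P·r − D₀)/(P + D₀) = ($195.79×0.141 − $3.48) / ($195.79 + $3.48) = 0.121074

12.11%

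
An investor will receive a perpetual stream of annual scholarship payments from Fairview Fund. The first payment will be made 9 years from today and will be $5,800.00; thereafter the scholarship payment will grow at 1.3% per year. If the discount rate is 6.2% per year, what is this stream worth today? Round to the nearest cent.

$73153.61

Value at end of year 8: C₁ / (r − g) = $5,800.00 / (0.062 − 0.013) = $118,367.3469
Discount to today: PV = $118,367.3469 / (1 + 0.062)^8 = $118,367.3469 / 1.618066 = $73,153.61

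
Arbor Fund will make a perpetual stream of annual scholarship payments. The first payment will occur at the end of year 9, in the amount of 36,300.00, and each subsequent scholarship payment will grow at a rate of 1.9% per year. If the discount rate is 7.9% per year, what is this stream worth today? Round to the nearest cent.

Value at end of year 8: C₁ / (r − g) = 36,300.00 / (0.079 − 0.019) = 605,000.0000
Discount to today: PV = 605,000.0000 / (1 + 0.079)^8 = 605,000.0000 / 1.837264 = 329,294.00

329294.00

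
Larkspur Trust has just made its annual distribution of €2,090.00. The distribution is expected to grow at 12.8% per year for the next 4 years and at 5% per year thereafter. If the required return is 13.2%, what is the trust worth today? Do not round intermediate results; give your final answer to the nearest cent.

€34672.34

D_1 = 2357.52000
D_2 = 2659.28256
D_3 = 2999.67073
D_4 = 3383.62858
Terminal value at year 4: TV = D_4×(1+g_2)/(r−g_2) = 3552.81001/0.082 = 43326.95134
P_0 = D_1/(1+r)^1 + D_2/(1+r)^2 + D_3/(1+r)^3 + D_4/(1+r)^4 + TV/(1+r)^4
    = 2082.61484 + 2075.25578 + 2067.92272 + 2060.61557 + 26385.93110 = 34672.34000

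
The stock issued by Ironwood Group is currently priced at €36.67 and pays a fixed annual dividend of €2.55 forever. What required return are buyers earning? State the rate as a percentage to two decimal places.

P = C/r ⇒ r = C/P = €2.55/€36.67 = 0.069539

6.95%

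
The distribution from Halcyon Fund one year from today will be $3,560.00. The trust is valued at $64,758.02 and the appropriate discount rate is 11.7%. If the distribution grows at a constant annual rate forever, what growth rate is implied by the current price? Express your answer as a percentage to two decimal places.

6.20%

P = D₁/(r−g) ⇒ g = r − D₁/P = 0.117 − $3,560.00/$64,758.02 = 0.062026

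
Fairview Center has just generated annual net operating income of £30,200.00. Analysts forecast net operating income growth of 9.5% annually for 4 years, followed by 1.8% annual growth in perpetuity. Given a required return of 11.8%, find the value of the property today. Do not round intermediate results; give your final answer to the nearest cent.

£397620.81

D_1 = 33069.00000
D_2 = 36210.55500
D_3 = 39650.55772
D_4 = 43417.36071
Terminal value at year 4: TV = D_4×(1+g_2)/(r−g_2) = 44198.87320/0.1 = 441988.73202
P_0 = D_1/(1+r)^1 + D_2/(1+r)^2 + D_3/(1+r)^3 + D_4/(1+r)^4 + TV/(1+r)^4
    = 29578.71199 + 28970.20539 + 28374.21726 + 27790.49007 + 282907.18896 = 397620.81367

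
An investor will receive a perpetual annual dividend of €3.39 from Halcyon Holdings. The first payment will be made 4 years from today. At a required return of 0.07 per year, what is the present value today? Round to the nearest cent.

€39.53

Value at end of year 3: C / r = €3.39 / 0.07 = €48.4286
Discount to today: PV = €48.4286 / (1 + 0.07)^3 = €48.4286 / 1.225043 = €39.53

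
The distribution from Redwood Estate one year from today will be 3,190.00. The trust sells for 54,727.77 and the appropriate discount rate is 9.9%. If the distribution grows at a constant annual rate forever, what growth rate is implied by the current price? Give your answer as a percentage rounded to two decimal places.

P = D₁/(r−g) ⇒ g = r − D₁/P = 0.099 − 3,190.00/54,727.77 = 0.040711

4.07%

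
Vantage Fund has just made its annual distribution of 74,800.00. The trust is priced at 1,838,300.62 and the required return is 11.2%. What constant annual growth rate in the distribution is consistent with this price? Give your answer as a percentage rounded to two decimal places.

6.85%

P = D₀(1+g)/(r−g) ⇒ P(r−g) = D₀(1+g) ⇒ g(P+D₀) = P·r − D₀
g = (P·r − D₀)/(P + D₀) = (1,838,300.62×0.112 − 74,800.00) / (1,838,300.62 + 74,800.00) = 0.068522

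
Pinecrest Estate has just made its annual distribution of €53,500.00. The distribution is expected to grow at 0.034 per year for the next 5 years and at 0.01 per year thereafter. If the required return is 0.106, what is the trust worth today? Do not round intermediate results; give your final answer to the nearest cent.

D_1 = 55319.00000
D_2 = 57199.84600
D_3 = 59144.64076
D_4 = 61155.55855
D_5 = 63234.84754
Terminal value at year 5: TV = D_5×(1+g_2)/(r−g_2) = 63867.19602/0.096 = 665283.29183
P_0 = D_1/(1+r)^1 + D_2/(1+r)^2 + D_3/(1+r)^3 + D_4/(1+r)^4 + D_5/(1+r)^5 + TV/(1+r)^5
    = 50017.17902 + 46761.08780 + 43716.96635 + 40871.01556 + 38210.33462 + 402004.56216 = 621581.14552

€621581.15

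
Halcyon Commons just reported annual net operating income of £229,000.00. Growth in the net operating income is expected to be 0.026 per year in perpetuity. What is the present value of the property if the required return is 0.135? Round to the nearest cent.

£2155541.28

D₁ = D₀ × (1 + g) = £229,000.00 × 1.026 = £234,954.0000
Growing perpetuity: P = D₁ / (r − g) = £234,954.0000 / (0.135 − 0.026) = £2,155,541.28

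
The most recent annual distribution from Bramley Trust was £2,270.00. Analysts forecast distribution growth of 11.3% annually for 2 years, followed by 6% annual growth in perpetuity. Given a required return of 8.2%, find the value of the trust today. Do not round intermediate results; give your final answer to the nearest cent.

£120466.68

D_1 = 2526.51000
D_2 = 2812.00563
Terminal value at year 2: TV = D_2×(1+g_2)/(r−g_2) = 2980.72597/0.022 = 135487.54399
P_0 = D_1/(1+r)^1 + D_2/(1+r)^2 + TV/(1+r)^2
    = 2335.03697 + 2401.93729 + 115729.70571 = 120466.67997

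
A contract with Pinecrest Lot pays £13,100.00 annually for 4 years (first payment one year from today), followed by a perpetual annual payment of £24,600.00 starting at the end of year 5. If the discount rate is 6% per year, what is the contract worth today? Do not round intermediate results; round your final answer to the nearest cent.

£370151.29

PV of 4-year annuity: £13,100.00 × [1 − (1+0.06)^−4] / 0.06 = 45392.88353
Perpetuity value at year 4: £24,600.00 / 0.06 = 410000.00000
PV of perpetuity: 410000.00000 / (1+0.06)^4 = 324758.40193
Total PV = 45392.88353 + 324758.40193 = 370151.28545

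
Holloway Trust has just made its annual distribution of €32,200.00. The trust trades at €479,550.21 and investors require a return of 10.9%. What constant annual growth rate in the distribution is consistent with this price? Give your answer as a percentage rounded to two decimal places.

P = D₀(1+g)/(r−g) ⇒ P(r−g) = D₀(1+g) ⇒ g(P+D₀) = P·r − D₀
g = (P·r − D₀)/(P + D₀) = (€479,550.21×0.109 − €32,200.00) / (€479,550.21 + €32,200.00) = 0.039220

3.92%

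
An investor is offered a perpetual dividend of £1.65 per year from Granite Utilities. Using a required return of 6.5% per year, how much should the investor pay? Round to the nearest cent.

Level perpetuity: PV = C / r = £1.65 / 0.065 = £25.38

£25.38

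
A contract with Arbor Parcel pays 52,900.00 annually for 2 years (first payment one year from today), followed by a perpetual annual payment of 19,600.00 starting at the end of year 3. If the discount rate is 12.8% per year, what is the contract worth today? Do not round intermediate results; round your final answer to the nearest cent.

208817.62

PV of 2-year annuity: 52,900.00 × [1 − (1+0.128)^−2] / 0.128 = 88472.66234
Perpetuity value at year 2: 19,600.00 / 0.128 = 153125.00000
PV of perpetuity: 153125.00000 / (1+0.128)^2 = 120344.95875
Total PV = 88472.66234 + 120344.95875 = 208817.62110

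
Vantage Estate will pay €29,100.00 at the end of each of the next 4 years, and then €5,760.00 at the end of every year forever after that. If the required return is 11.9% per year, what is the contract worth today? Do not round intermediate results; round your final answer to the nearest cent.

PV of 4-year annuity: €29,100.00 × [1 − (1+0.119)^−4] / 0.119 = 88573.34235
Perpetuity value at year 4: €5,760.00 / 0.119 = 48403.36134
PV of perpetuity: 48403.36134 / (1+0.119)^4 = 30871.31832
Total PV = 88573.34235 + 30871.31832 = 119444.66067

€119444.66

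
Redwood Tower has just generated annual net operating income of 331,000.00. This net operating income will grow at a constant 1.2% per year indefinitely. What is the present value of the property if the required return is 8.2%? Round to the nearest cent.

4785314.29

D₁ = D₀ × (1 + g) = 331,000.00 × 1.012 = 334,972.0000
Growing perpetuity: P = D₁ / (r − g) = 334,972.0000 / (0.082 − 0.012) = 4,785,314.29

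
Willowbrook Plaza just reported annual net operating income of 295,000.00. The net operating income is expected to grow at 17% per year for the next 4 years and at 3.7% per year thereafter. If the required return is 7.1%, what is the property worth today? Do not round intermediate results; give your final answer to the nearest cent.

D_1 = 345150.00000
D_2 = 403825.50000
D_3 = 472475.83500
D_4 = 552796.72695
Terminal value at year 4: TV = D_4×(1+g_2)/(r−g_2) = 573250.20585/0.034 = 16860300.17198
P_0 = D_1/(1+r)^1 + D_2/(1+r)^2 + D_3/(1+r)^3 + D_4/(1+r)^4 + TV/(1+r)^4
    = 322268.90756 + 352058.47045 + 384601.69040 + 420153.10716 + 12814669.76851 = 14293751.94409

14293751.94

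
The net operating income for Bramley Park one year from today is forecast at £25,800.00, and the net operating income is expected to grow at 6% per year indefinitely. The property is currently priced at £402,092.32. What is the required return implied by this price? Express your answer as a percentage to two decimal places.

12.42%

P = D₁/(r − g) ⇒ r = D₁/P + g = £25,800.0000/£402,092.32 + 0.06 = 0.064164 + 0.06 = 0.124164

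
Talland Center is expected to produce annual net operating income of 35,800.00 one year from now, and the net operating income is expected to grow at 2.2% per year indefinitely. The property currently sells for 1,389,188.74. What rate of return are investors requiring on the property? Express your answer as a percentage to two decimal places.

4.78%

P = D₁/(r − g) ⇒ r = D₁/P + g = 35,800.0000/1,389,188.74 + 0.022 = 0.025770 + 0.022 = 0.047770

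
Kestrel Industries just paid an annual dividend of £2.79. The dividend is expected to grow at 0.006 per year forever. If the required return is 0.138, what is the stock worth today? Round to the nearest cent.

£21.26

D₁ = D₀ × (1 + g) = £2.79 × 1.006 = £2.8067
Growing perpetuity: P = D₁ / (r − g) = £2.8067 / (0.138 − 0.006) = £21.26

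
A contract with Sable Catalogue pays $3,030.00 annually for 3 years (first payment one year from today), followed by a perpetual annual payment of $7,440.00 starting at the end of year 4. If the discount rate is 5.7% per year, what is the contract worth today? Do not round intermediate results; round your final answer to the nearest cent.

PV of 3-year annuity: $3,030.00 × [1 − (1+0.057)^−3] / 0.057 = 8144.39180
Perpetuity value at year 3: $7,440.00 / 0.057 = 130526.31579
PV of perpetuity: 130526.31579 / (1+0.057)^3 = 110528.20523
Total PV = 8144.39180 + 110528.20523 = 118672.59703

$118672.60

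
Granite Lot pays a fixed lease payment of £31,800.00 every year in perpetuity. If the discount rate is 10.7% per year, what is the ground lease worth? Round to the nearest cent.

Level perpetuity: PV = C / r = £31,800.00 / 0.107 = £297,196.26

£297196.26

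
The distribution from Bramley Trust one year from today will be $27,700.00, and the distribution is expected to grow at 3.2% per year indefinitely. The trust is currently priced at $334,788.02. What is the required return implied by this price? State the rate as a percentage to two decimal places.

P = D₁/(r − g) ⇒ r = D₁/P + g = $27,700.0000/$334,788.02 + 0.032 = 0.082739 + 0.032 = 0.114739

11.47%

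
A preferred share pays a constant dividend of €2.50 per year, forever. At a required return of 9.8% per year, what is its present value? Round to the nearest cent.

€25.51

Level perpetuity: PV = C / r = €2.50 / 0.098 = €25.51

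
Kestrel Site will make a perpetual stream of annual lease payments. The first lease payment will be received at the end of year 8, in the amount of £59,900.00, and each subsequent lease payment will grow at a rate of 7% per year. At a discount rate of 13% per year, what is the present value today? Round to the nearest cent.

£424352.21

Value at end of year 7: C₁ / (r − g) = £59,900.00 / (0.13 − 0.07) = £998,333.3333
Discount to today: PV = £998,333.3333 / (1 + 0.13)^7 = £998,333.3333 / 2.352605 = £424,352.21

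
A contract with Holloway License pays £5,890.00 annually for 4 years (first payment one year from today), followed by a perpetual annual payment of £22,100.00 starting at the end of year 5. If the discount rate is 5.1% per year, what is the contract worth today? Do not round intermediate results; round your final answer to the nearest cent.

PV of 4-year annuity: £5,890.00 × [1 − (1+0.051)^−4] / 0.051 = 20837.22415
Perpetuity value at year 4: £22,100.00 / 0.051 = 433333.33333
PV of perpetuity: 433333.33333 / (1+0.051)^4 = 355149.52117
Total PV = 20837.22415 + 355149.52117 = 375986.74532

£375986.75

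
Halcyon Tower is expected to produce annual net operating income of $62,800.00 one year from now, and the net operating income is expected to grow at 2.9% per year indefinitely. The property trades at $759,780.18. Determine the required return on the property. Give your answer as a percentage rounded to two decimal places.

11.17%

P = D₁/(r − g) ⇒ r = D₁/P + g = $62,800.0000/$759,780.18 + 0.029 = 0.082655 + 0.029 = 0.111655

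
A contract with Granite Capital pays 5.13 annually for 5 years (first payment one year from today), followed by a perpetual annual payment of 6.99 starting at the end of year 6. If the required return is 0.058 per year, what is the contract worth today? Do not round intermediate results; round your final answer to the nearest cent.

112.64

PV of 5-year annuity: 5.13 × [1 − (1+0.058)^−5] / 0.058 = 21.72751
Perpetuity value at year 5: 6.99 / 0.058 = 120.51724
PV of perpetuity: 120.51724 / (1+0.058)^5 = 90.91192
Total PV = 21.72751 + 90.91192 = 112.63943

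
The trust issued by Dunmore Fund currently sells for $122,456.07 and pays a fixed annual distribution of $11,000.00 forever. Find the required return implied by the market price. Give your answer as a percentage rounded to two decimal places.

8.98%

P = C/r ⇒ r = C/P = $11,000.00/$122,456.07 = 0.089828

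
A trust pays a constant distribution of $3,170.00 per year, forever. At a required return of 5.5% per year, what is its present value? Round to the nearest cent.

Level perpetuity: PV = C / r = $3,170.00 / 0.055 = $57,636.36

$57636.36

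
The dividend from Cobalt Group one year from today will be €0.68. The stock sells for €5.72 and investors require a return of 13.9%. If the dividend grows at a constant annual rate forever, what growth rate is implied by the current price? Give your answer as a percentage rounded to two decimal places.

2.01%

P = D₁/(r−g) ⇒ g = r − D₁/P = 0.139 − €0.68/€5.72 = 0.020119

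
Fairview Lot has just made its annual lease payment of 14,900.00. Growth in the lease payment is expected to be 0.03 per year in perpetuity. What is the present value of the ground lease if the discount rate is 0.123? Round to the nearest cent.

D₁ = D₀ × (1 + g) = 14,900.00 × 1.03 = 15,347.0000
Growing perpetuity: P = D₁ / (r − g) = 15,347.0000 / (0.123 − 0.03) = 165,021.51

165021.51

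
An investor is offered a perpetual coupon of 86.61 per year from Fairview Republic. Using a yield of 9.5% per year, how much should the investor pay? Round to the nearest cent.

Level perpetuity: PV = C / r = 86.61 / 0.095 = 911.68

911.68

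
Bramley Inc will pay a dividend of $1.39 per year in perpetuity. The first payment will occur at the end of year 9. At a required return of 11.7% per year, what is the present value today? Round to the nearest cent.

$4.90

Value at end of year 8: C / r = $1.39 / 0.117 = $11.8803
Discount to today: PV = $11.8803 / (1 + 0.117)^8 = $11.8803 / 2.423402 = $4.90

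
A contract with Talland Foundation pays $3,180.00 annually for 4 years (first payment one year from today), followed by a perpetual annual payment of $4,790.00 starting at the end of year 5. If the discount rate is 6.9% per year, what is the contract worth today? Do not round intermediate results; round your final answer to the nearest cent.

$63954.55

PV of 4-year annuity: $3,180.00 × [1 − (1+0.069)^−4] / 0.069 = 10795.69293
Perpetuity value at year 4: $4,790.00 / 0.069 = 69420.28986
PV of perpetuity: 69420.28986 / (1+0.069)^4 = 53158.85302
Total PV = 10795.69293 + 53158.85302 = 63954.54595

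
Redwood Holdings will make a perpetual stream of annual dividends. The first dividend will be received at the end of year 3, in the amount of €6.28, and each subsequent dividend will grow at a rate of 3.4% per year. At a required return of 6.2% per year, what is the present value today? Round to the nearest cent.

€198.86

Value at end of year 2: C₁ / (r − g) = €6.28 / (0.062 − 0.034) = €224.2857
Discount to today: PV = €224.2857 / (1 + 0.062)^2 = €224.2857 / 1.127844 = €198.86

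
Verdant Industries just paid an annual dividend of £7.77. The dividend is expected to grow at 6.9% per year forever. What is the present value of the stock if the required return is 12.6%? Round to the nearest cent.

£145.72

D₁ = D₀ × (1 + g) = £7.77 × 1.069 = £8.3061
Growing perpetuity: P = D₁ / (r − g) = £8.3061 / (0.126 − 0.069) = £145.72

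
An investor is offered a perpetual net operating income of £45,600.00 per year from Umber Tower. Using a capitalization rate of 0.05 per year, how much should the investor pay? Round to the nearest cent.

Level perpetuity: PV = C / r = £45,600.00 / 0.05 = £912,000.00

£912000.00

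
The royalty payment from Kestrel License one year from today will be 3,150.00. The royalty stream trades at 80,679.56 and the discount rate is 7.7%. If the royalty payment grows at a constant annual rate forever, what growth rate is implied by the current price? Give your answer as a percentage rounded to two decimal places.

P = D₁/(r−g) ⇒ g = r − D₁/P = 0.077 − 3,150.00/80,679.56 = 0.037957

3.80%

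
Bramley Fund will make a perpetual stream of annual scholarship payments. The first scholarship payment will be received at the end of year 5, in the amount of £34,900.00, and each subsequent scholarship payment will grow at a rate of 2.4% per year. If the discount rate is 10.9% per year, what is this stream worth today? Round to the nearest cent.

£271444.04

Value at end of year 4: C₁ / (r − g) = £34,900.00 / (0.109 − 0.024) = £410,588.2353
Discount to today: PV = £410,588.2353 / (1 + 0.109)^4 = £410,588.2353 / 1.512607 = £271,444.04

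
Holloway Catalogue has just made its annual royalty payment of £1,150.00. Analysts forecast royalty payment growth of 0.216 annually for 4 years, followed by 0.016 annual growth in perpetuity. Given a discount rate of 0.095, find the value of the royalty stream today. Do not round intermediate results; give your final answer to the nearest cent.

£28511.87

D_1 = 1398.40000
D_2 = 1700.45440
D_3 = 2067.75255
D_4 = 2514.38710
Terminal value at year 4: TV = D_4×(1+g_2)/(r−g_2) = 2554.61729/0.079 = 32336.92778
P_0 = D_1/(1+r)^1 + D_2/(1+r)^2 + D_3/(1+r)^3 + D_4/(1+r)^4 + TV/(1+r)^4
    = 1277.07763 + 1418.19762 + 1574.91169 + 1748.94303 + 22492.73570 = 28511.86567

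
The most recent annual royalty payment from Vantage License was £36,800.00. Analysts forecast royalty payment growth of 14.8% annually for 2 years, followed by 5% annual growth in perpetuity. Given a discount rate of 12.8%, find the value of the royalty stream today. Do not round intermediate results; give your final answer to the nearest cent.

D_1 = 42246.40000
D_2 = 48498.86720
Terminal value at year 2: TV = D_2×(1+g_2)/(r−g_2) = 50923.81056/0.078 = 652869.36615
P_0 = D_1/(1+r)^1 + D_2/(1+r)^2 + TV/(1+r)^2
    = 37452.48227 + 38116.53337 + 513107.18003 = 588676.19567

£588676.20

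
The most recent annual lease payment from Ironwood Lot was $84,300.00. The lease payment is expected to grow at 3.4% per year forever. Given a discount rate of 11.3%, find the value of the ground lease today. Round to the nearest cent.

$1103369.62

D₁ = D₀ × (1 + g) = $84,300.00 × 1.034 = $87,166.2000
Growing perpetuity: P = D₁ / (r − g) = $87,166.2000 / (0.113 − 0.034) = $1,103,369.62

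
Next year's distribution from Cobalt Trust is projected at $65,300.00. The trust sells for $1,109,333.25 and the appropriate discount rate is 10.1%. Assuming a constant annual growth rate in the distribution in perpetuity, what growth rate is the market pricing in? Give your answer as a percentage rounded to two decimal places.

P = D₁/(r−g) ⇒ g = r − D₁/P = 0.101 − $65,300.00/$1,109,333.25 = 0.042136

4.21%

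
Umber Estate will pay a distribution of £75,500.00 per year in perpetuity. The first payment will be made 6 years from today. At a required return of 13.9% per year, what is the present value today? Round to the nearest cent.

Value at end of year 5: C / r = £75,500.00 / 0.139 = £543,165.4676
Discount to today: PV = £543,165.4676 / (1 + 0.139)^5 = £543,165.4676 / 1.916985 = £283,343.68

£283343.68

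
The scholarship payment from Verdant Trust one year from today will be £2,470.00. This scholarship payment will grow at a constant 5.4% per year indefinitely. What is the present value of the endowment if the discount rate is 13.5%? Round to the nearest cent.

Growing perpetuity: P = D₁ / (r − g) = £2,470.0000 / (0.135 − 0.054) = £30,493.83

£30493.83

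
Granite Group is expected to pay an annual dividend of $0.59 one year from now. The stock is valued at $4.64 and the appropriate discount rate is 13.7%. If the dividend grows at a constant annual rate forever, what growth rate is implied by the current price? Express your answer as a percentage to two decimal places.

P = D₁/(r−g) ⇒ g = r − D₁/P = 0.137 − $0.59/$4.64 = 0.009845

0.98%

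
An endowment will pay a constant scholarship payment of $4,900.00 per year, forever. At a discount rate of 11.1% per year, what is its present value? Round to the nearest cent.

Level perpetuity: PV = C / r = $4,900.00 / 0.111 = $44,144.14

$44144.14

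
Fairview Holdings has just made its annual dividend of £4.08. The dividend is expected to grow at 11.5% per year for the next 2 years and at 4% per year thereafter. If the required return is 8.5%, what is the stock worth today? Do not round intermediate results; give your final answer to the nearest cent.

£108.08

D_1 = 4.54920
D_2 = 5.07236
Terminal value at year 2: TV = D_2×(1+g_2)/(r−g_2) = 5.27525/0.045 = 117.22783
P_0 = D_1/(1+r)^1 + D_2/(1+r)^2 + TV/(1+r)^2
    = 4.19281 + 4.30874 + 99.57980 = 108.08135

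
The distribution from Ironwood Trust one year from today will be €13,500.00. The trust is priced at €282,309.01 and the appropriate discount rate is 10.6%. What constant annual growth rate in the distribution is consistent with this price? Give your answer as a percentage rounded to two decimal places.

5.82%

P = D₁/(r−g) ⇒ g = r − D₁/P = 0.106 − €13,500.00/€282,309.01 = 0.058180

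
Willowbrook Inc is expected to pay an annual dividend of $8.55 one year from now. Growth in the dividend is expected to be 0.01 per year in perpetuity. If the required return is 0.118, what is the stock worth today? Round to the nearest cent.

$79.17

Growing perpetuity: P = D₁ / (r − g) = $8.5500 / (0.118 − 0.01) = $79.17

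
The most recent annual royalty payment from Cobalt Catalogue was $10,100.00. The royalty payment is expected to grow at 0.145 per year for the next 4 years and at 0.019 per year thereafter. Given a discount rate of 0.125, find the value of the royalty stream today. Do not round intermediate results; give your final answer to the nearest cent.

$146411.89

D_1 = 11564.50000
D_2 = 13241.35250
D_3 = 15161.34861
D_4 = 17359.74416
Terminal value at year 4: TV = D_4×(1+g_2)/(r−g_2) = 17689.57930/0.106 = 166882.82359
P_0 = D_1/(1+r)^1 + D_2/(1+r)^2 + D_3/(1+r)^3 + D_4/(1+r)^4 + TV/(1+r)^4
    = 10279.55556 + 10462.30321 + 10648.29971 + 10837.60282 + 104184.12520 = 146411.88649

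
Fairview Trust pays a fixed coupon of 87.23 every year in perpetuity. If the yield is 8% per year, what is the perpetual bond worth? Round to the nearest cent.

Level perpetuity: PV = C / r = 87.23 / 0.08 = 1,090.38

1090.38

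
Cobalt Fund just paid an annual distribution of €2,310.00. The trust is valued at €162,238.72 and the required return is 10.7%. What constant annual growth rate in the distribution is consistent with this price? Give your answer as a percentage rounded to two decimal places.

9.15%

P = D₀(1+g)/(r−g) ⇒ P(r−g) = D₀(1+g) ⇒ g(P+D₀) = P·r − D₀
g = (P·r − D₀)/(P + D₀) = (€162,238.72×0.107 − €2,310.00) / (€162,238.72 + €2,310.00) = 0.091459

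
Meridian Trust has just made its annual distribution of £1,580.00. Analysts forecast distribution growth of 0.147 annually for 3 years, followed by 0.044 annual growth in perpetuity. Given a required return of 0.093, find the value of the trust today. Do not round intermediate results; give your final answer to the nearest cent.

D_1 = 1812.26000
D_2 = 2078.66222
D_3 = 2384.22557
Terminal value at year 3: TV = D_3×(1+g_2)/(r−g_2) = 2489.13149/0.049 = 50798.60186
P_0 = D_1/(1+r)^1 + D_2/(1+r)^2 + D_3/(1+r)^3 + TV/(1+r)^3
    = 1658.06038 + 1739.97737 + 1825.94148 + 38903.73277 = 44127.71201

£44127.71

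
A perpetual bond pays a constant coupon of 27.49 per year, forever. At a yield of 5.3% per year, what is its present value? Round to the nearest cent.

518.68

Level perpetuity: PV = C / r = 27.49 / 0.053 = 518.68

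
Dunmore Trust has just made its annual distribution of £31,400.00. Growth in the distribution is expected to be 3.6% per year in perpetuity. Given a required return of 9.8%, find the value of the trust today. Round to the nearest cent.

D₁ = D₀ × (1 + g) = £31,400.00 × 1.036 = £32,530.4000
Growing perpetuity: P = D₁ / (r − g) = £32,530.4000 / (0.098 − 0.036) = £524,683.87

£524683.87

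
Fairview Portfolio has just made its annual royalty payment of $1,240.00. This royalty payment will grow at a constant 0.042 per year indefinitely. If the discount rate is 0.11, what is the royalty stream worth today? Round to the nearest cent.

$19001.18

D₁ = D₀ × (1 + g) = $1,240.00 × 1.042 = $1,292.0800
Growing perpetuity: P = D₁ / (r − g) = $1,292.0800 / (0.11 − 0.042) = $19,001.18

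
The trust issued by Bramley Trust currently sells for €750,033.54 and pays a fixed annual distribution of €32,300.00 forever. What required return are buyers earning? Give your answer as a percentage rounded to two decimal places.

4.31%

P = C/r ⇒ r = C/P = €32,300.00/€750,033.54 = 0.043065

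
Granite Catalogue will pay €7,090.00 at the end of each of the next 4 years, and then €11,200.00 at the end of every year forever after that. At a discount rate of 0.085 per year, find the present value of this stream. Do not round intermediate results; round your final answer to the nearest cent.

PV of 4-year annuity: €7,090.00 × [1 − (1+0.085)^−4] / 0.085 = 23223.98029
Perpetuity value at year 4: €11,200.00 / 0.085 = 131764.70588
PV of perpetuity: 131764.70588 / (1+0.085)^4 = 95078.02334
Total PV = 23223.98029 + 95078.02334 = 118302.00363

€118302.00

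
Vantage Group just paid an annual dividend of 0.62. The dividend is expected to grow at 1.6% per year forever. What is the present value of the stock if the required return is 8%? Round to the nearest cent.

9.84

D₁ = D₀ × (1 + g) = 0.62 × 1.016 = 0.6299
Growing perpetuity: P = D₁ / (r − g) = 0.6299 / (0.08 − 0.016) = 9.84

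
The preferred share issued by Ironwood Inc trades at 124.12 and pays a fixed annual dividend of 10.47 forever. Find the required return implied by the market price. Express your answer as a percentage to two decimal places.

8.44%

P = C/r ⇒ r = C/P = 10.47/124.12 = 0.084354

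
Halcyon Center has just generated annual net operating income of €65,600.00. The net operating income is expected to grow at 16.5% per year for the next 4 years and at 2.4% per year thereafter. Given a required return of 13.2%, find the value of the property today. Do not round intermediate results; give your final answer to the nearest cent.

€979836.43

D_1 = 76424.00000
D_2 = 89033.96000
D_3 = 103724.56340
D_4 = 120839.11636
Terminal value at year 4: TV = D_4×(1+g_2)/(r−g_2) = 123739.25515/0.108 = 1145733.84402
P_0 = D_1/(1+r)^1 + D_2/(1+r)^2 + D_3/(1+r)^3 + D_4/(1+r)^4 + TV/(1+r)^4
    = 67512.36749 + 69480.48421 + 71505.97536 + 73590.51351 + 697747.09106 = 979836.43163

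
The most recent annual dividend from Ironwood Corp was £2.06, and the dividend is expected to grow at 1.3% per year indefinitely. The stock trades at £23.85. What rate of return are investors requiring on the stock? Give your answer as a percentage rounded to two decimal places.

D₁ = £2.06 × 1.013 = £2.0868
P = D₁/(r − g) ⇒ r = D₁/P + g = £2.0868/£23.85 + 0.013 = 0.087496 + 0.013 = 0.100496

10.05%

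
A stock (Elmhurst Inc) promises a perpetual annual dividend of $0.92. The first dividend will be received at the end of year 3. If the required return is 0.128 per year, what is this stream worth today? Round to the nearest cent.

$5.65

Value at end of year 2: C / r = $0.92 / 0.128 = $7.1875
Discount to today: PV = $7.1875 / (1 + 0.128)^2 = $7.1875 / 1.272384 = $5.65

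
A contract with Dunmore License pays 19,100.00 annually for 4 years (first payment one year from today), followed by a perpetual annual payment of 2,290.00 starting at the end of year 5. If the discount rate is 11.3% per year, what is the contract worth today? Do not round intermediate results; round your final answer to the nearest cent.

72085.30

PV of 4-year annuity: 19,100.00 × [1 − (1+0.113)^−4] / 0.113 = 58879.14456
Perpetuity value at year 4: 2,290.00 / 0.113 = 20265.48673
PV of perpetuity: 20265.48673 / (1+0.113)^4 = 13206.15473
Total PV = 58879.14456 + 13206.15473 = 72085.29929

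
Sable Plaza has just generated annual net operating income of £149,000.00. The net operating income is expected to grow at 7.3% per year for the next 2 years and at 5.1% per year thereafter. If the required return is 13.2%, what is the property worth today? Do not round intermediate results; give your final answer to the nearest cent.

£2012150.00

D_1 = 159877.00000
D_2 = 171548.02100
Terminal value at year 2: TV = D_2×(1+g_2)/(r−g_2) = 180296.97007/0.081 = 2225888.51940
P_0 = D_1/(1+r)^1 + D_2/(1+r)^2 + TV/(1+r)^2
    = 141234.09894 + 133872.95774 + 1737042.94550 = 2012150.00218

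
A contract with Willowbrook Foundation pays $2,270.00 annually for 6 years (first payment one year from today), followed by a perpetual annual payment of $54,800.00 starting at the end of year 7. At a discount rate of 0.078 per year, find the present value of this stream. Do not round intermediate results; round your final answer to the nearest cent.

PV of 6-year annuity: $2,270.00 × [1 − (1+0.078)^−6] / 0.078 = 10557.91204
Perpetuity value at year 6: $54,800.00 / 0.078 = 702564.10256
PV of perpetuity: 702564.10256 / (1+0.078)^6 = 447685.87353
Total PV = 10557.91204 + 447685.87353 = 458243.78557

$458243.79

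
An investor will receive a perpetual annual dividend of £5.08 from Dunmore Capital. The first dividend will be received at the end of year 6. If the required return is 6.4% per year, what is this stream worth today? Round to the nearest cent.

Value at end of year 5: C / r = £5.08 / 0.064 = £79.3750
Discount to today: PV = £79.3750 / (1 + 0.064)^5 = £79.3750 / 1.363666 = £58.21

£58.21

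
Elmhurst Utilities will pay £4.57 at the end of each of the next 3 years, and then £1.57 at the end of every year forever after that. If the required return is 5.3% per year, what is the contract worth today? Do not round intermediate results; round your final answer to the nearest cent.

£37.75

PV of 3-year annuity: £4.57 × [1 − (1+0.053)^−3] / 0.053 = 12.37561
Perpetuity value at year 3: £1.57 / 0.053 = 29.62264
PV of perpetuity: 29.62264 / (1+0.053)^3 = 25.37106
Total PV = 12.37561 + 25.37106 = 37.74668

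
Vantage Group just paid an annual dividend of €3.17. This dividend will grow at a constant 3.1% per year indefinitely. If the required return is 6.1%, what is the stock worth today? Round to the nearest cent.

D₁ = D₀ × (1 + g) = €3.17 × 1.031 = €3.2683
Growing perpetuity: P = D₁ / (r − g) = €3.2683 / (0.061 − 0.031) = €108.94

€108.94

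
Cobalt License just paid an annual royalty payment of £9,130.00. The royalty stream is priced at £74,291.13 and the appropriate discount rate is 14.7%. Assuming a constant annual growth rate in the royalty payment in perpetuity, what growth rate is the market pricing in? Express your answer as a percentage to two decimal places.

2.15%

P = D₀(1+g)/(r−g) ⇒ P(r−g) = D₀(1+g) ⇒ g(P+D₀) = P·r − D₀
g = (P·r − D₀)/(P + D₀) = (£74,291.13×0.147 − £9,130.00) / (£74,291.13 + £9,130.00) = 0.021467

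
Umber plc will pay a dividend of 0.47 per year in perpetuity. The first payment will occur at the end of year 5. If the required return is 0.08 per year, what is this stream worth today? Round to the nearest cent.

Value at end of year 4: C / r = 0.47 / 0.08 = 5.8750
Discount to today: PV = 5.8750 / (1 + 0.08)^4 = 5.8750 / 1.360489 = 4.32

4.32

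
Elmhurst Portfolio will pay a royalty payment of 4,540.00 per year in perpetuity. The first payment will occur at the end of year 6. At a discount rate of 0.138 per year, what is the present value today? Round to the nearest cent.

17237.15

Value at end of year 5: C / r = 4,540.00 / 0.138 = 32,898.5507
Discount to today: PV = 32,898.5507 / (1 + 0.138)^5 = 32,898.5507 / 1.908584 = 17,237.15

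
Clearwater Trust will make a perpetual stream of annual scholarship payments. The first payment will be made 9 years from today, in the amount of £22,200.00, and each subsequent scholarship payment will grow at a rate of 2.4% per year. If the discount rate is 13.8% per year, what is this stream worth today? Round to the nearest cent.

£69232.50

Value at end of year 8: C₁ / (r − g) = £22,200.00 / (0.138 − 0.024) = £194,736.8421
Discount to today: PV = £194,736.8421 / (1 + 0.138)^8 = £194,736.8421 / 2.812795 = £69,232.50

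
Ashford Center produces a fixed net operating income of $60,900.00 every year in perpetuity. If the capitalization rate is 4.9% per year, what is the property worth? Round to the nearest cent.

Level perpetuity: PV = C / r = $60,900.00 / 0.049 = $1,242,857.14

$1242857.14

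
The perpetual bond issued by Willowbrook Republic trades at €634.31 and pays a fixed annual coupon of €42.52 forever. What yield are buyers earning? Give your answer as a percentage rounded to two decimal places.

6.70%

P = C/r ⇒ r = C/P = €42.52/€634.31 = 0.067033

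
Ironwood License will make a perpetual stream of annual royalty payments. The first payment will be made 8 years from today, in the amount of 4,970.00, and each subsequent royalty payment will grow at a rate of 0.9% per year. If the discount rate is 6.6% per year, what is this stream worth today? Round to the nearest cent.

Value at end of year 7: C₁ / (r − g) = 4,970.00 / (0.066 − 0.009) = 87,192.9825
Discount to today: PV = 87,192.9825 / (1 + 0.066)^7 = 87,192.9825 / 1.564229 = 55,741.81

55741.81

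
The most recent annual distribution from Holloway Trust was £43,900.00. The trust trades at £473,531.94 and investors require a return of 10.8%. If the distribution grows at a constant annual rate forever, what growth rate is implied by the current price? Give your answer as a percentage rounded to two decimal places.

P = D₀(1+g)/(r−g) ⇒ P(r−g) = D₀(1+g) ⇒ g(P+D₀) = P·r − D₀
g = (P·r − D₀)/(P + D₀) = (£473,531.94×0.108 − £43,900.00) / (£473,531.94 + £43,900.00) = 0.013995

1.40%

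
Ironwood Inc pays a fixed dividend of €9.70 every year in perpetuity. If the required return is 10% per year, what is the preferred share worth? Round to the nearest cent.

Level perpetuity: PV = C / r = €9.70 / 0.1 = €97.00

€97.00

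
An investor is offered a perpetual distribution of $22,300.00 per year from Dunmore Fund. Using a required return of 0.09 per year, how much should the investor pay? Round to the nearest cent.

$247777.78

Level perpetuity: PV = C / r = $22,300.00 / 0.09 = $247,777.78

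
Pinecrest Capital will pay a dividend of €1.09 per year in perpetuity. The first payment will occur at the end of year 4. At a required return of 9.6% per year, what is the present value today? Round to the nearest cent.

Value at end of year 3: C / r = €1.09 / 0.096 = €11.3542
Discount to today: PV = €11.3542 / (1 + 0.096)^3 = €11.3542 / 1.316533 = €8.62

€8.62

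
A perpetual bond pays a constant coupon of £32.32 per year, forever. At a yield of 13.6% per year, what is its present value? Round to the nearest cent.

£237.65

Level perpetuity: PV = C / r = £32.32 / 0.136 = £237.65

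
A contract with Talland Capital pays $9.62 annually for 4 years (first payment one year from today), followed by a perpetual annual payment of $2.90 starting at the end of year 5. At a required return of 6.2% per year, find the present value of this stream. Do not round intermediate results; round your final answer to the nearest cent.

PV of 4-year annuity: $9.62 × [1 − (1+0.062)^−4] / 0.062 = 33.18222
Perpetuity value at year 4: $2.90 / 0.062 = 46.77419
PV of perpetuity: 46.77419 / (1+0.062)^4 = 36.77124
Total PV = 33.18222 + 36.77124 = 69.95346

$69.95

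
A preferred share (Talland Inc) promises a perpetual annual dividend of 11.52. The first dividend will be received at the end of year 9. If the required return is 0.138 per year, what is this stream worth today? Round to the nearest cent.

Value at end of year 8: C / r = 11.52 / 0.138 = 83.4783
Discount to today: PV = 83.4783 / (1 + 0.138)^8 = 83.4783 / 2.812795 = 29.68

29.68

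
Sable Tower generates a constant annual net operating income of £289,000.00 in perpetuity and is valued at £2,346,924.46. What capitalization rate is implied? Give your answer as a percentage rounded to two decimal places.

12.31%

P = C/r ⇒ r = C/P = £289,000.00/£2,346,924.46 = 0.123140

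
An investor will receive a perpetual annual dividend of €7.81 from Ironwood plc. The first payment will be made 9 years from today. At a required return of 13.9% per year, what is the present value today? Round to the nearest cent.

€19.84

Value at end of year 8: C / r = €7.81 / 0.139 = €56.1871
Discount to today: PV = €56.1871 / (1 + 0.139)^8 = €56.1871 / 2.832630 = €19.84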